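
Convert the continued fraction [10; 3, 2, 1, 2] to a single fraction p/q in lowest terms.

Fold from the inside: start with 2/1.
  1 + 1/2 = 3/2
  2 + 2/3 = 8/3
  3 + 3/8 = 27/8
  10 + 8/27 = 278/27

278/27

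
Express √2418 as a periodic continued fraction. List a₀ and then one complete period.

a₀ = ⌊√2418⌋ = 49.
With m₀=0, d₀=1 and mₖ₊₁ = dₖaₖ − mₖ, dₖ₊₁ = (n − mₖ₊₁²)/dₖ, aₖ₊₁ = ⌊(a₀+mₖ₊₁)/dₖ₊₁⌋:
  k=1: m=49, d=17, a=5
  k=2: m=36, d=66, a=1
  k=3: m=30, d=23, a=3
  k=4: m=39, d=39, a=2
  k=5: m=39, d=23, a=3
  k=6: m=30, d=66, a=1
  k=7: m=36, d=17, a=5
  k=8: m=49, d=1, a=98
d=1 and a=2a₀=98 at k=8, so the next step gives (m, d) = (49, 17) again — its k=1 value — and the period has length 8.

[49; 5, 1, 3, 2, 3, 1, 5, 98]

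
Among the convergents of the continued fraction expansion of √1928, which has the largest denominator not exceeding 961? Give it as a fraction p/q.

√1928 = [43; 1, 9, 1, 86, …] (period length 4).
Convergents:
  p_0/q_0 = 43/1
  p_1/q_1 = 44/1
  p_2/q_2 = 439/10
  p_3/q_3 = 483/11
  p_4/q_4 = 41977/956
  p_5/q_5 = 42460/967
q_4 = 956 ≤ 961 < 967 = q_5, so the answer is 41977/956.

41977/956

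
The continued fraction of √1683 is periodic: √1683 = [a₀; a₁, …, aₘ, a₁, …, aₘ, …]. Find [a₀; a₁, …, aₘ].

[41; 41, 82]

a₀ = ⌊√1683⌋ = 41.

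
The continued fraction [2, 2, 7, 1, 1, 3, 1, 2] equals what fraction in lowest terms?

Using pₖ = aₖpₖ₋₁ + pₖ₋₂ and qₖ = aₖqₖ₋₁ + qₖ₋₂:
  k=0: a=2, p=2, q=1
  k=1: a=2, p=5, q=2
  k=2: a=7, p=37, q=15
  k=3: a=1, p=42, q=17
  k=4: a=1, p=79, q=32
  k=5: a=3, p=279, q=113
  k=6: a=1, p=358, q=145
  k=7: a=2, p=995, q=403

995/403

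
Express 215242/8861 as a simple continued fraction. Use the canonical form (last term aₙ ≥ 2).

[24; 3, 2, 3, 2, 11, 14]

215242 = 24*8861 + 2578
8861 = 3*2578 + 1127
2578 = 2*1127 + 324
1127 = 3*324 + 155
324 = 2*155 + 14
155 = 11*14 + 1
14 = 14*1 + 0  (stop)
So 215242/8861 = [24; 3, 2, 3, 2, 11, 14].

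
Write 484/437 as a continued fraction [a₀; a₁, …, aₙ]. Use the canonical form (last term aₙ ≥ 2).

484 = 1*437 + 47
437 = 9*47 + 14
47 = 3*14 + 5
14 = 2*5 + 4
5 = 1*4 + 1
4 = 4*1 + 0  (stop)
So 484/437 = [1; 9, 3, 2, 1, 4].

[1; 9, 3, 2, 1, 4]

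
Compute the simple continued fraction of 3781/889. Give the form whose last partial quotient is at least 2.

3781 = 4×889 + 225
889 = 3×225 + 214
225 = 1×214 + 11
214 = 19×11 + 5
11 = 2×5 + 1
5 = 5×1 + 0  (stop)
So 3781/889 = [4; 3, 1, 19, 2, 5].

[4; 3, 1, 19, 2, 5]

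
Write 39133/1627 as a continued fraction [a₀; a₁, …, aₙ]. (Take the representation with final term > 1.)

39133 = 24·1627 + 85
1627 = 19·85 + 12
85 = 7·12 + 1
12 = 12·1 + 0  (stop)
So 39133/1627 = [24; 19, 7, 12].

[24; 19, 7, 12]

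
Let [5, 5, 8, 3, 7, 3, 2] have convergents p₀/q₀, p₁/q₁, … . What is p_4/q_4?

Using pₖ = aₖpₖ₋₁ + pₖ₋₂, qₖ = aₖqₖ₋₁ + qₖ₋₂ (with p₋₁=1, p₋₂=0, q₋₁=0, q₋₂=1):
  k=0: a=5, p=5, q=1
  k=1: a=5, p=26, q=5
  k=2: a=8, p=213, q=41
  k=3: a=3, p=665, q=128
  k=4: a=7, p=4868, q=937

4868/937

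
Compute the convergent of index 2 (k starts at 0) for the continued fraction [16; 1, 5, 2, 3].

Using pₖ = aₖpₖ₋₁ + pₖ₋₂, qₖ = aₖqₖ₋₁ + qₖ₋₂ (with p₋₁=1, p₋₂=0, q₋₁=0, q₋₂=1):
  k=0: a=16, p=16, q=1
  k=1: a=1, p=17, q=1
  k=2: a=5, p=101, q=6

101/6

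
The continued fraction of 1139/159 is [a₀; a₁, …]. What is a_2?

1139 = 7·159 + 26   →  a_0 = 7
159 = 6·26 + 3   →  a_1 = 6
26 = 8·3 + 2   →  a_2 = 8

8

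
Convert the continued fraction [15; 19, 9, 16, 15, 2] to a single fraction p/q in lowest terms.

Using pₖ = aₖpₖ₋₁ + pₖ₋₂ and qₖ = aₖqₖ₋₁ + qₖ₋₂:
  k=0: a=15, p=15, q=1
  k=1: a=19, p=286, q=19
  k=2: a=9, p=2589, q=172
  k=3: a=16, p=41710, q=2771
  k=4: a=15, p=628239, q=41737
  k=5: a=2, p=1298188, q=86245

1298188/86245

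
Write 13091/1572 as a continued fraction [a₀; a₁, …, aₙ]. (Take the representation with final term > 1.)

[8; 3, 19, 13, 2]

13091 = 8·1572 + 515
1572 = 3·515 + 27
515 = 19·27 + 2
27 = 13·2 + 1
2 = 2·1 + 0  (stop)
So 13091/1572 = [8; 3, 19, 13, 2].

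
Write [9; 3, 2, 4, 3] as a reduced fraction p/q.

Using pₖ = aₖpₖ₋₁ + pₖ₋₂ and qₖ = aₖqₖ₋₁ + qₖ₋₂:
  k=0: a=9, p=9, q=1
  k=1: a=3, p=28, q=3
  k=2: a=2, p=65, q=7
  k=3: a=4, p=288, q=31
  k=4: a=3, p=929, q=100

929/100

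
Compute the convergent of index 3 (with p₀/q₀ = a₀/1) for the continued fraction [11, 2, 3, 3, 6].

263/23

Using pₖ = aₖpₖ₋₁ + pₖ₋₂, qₖ = aₖqₖ₋₁ + qₖ₋₂ (with p₋₁=1, p₋₂=0, q₋₁=0, q₋₂=1):
  k=0: a=11, p=11, q=1
  k=1: a=2, p=23, q=2
  k=2: a=3, p=80, q=7
  k=3: a=3, p=263, q=23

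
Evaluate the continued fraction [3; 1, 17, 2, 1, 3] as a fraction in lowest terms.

797/202

Fold from the inside: start with 3/1.
  1 + 1/3 = 4/3
  2 + 3/4 = 11/4
  17 + 4/11 = 191/11
  1 + 11/191 = 202/191
  3 + 191/202 = 797/202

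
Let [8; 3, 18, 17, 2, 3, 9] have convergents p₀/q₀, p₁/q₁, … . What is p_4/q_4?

Using pₖ = aₖpₖ₋₁ + pₖ₋₂, qₖ = aₖqₖ₋₁ + qₖ₋₂ (with p₋₁=1, p₋₂=0, q₋₁=0, q₋₂=1):
  k=0: a=8, p=8, q=1
  k=1: a=3, p=25, q=3
  k=2: a=18, p=458, q=55
  k=3: a=17, p=7811, q=938
  k=4: a=2, p=16080, q=1931

16080/1931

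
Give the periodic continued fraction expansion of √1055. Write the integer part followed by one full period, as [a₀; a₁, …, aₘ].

a₀ = ⌊√1055⌋ = 32.

[32; 2, 12, 2, 64]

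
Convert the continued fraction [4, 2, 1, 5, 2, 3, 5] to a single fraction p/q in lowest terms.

Fold from the inside: start with 5/1.
  3 + 1/5 = 16/5
  2 + 5/16 = 37/16
  5 + 16/37 = 201/37
  1 + 37/201 = 238/201
  2 + 201/238 = 677/238
  4 + 238/677 = 2946/677

2946/677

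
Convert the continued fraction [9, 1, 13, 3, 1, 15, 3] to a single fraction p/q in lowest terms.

Fold from the inside: start with 3/1.
  15 + 1/3 = 46/3
  1 + 3/46 = 49/46
  3 + 46/49 = 193/49
  13 + 49/193 = 2558/193
  1 + 193/2558 = 2751/2558
  9 + 2558/2751 = 27317/2751

27317/2751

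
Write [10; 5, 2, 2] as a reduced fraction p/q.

Fold from the inside: start with 2/1.
  2 + 1/2 = 5/2
  5 + 2/5 = 27/5
  10 + 5/27 = 275/27

275/27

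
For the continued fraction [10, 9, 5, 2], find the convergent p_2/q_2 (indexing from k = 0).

465/46

Using pₖ = aₖpₖ₋₁ + pₖ₋₂, qₖ = aₖqₖ₋₁ + qₖ₋₂ (with p₋₁=1, p₋₂=0, q₋₁=0, q₋₂=1):
  k=0: a=10, p=10, q=1
  k=1: a=9, p=91, q=9
  k=2: a=5, p=465, q=46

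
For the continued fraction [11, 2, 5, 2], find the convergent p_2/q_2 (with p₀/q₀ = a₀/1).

126/11

Using pₖ = aₖpₖ₋₁ + pₖ₋₂, qₖ = aₖqₖ₋₁ + qₖ₋₂ (with p₋₁=1, p₋₂=0, q₋₁=0, q₋₂=1):
  k=0: a=11, p=11, q=1
  k=1: a=2, p=23, q=2
  k=2: a=5, p=126, q=11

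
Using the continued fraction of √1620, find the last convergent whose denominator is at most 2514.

√1620 = [40; 4, 80, …] (period length 2).
Convergents:
  p_0/q_0 = 40/1
  p_1/q_1 = 161/4
  p_2/q_2 = 12920/321
  p_3/q_3 = 51841/1288
  p_4/q_4 = 4160200/103361
q_3 = 1288 ≤ 2514 < 103361 = q_4, so the answer is 51841/1288.

51841/1288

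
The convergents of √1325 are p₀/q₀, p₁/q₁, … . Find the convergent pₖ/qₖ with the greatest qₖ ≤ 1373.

√1325 = [36; 2, 2, 72, …] (period length 3).
Convergents:
  p_0/q_0 = 36/1
  p_1/q_1 = 73/2
  p_2/q_2 = 182/5
  p_3/q_3 = 13177/362
  p_4/q_4 = 26536/729
  p_5/q_5 = 66249/1820
q_4 = 729 ≤ 1373 < 1820 = q_5, so the answer is 26536/729.

26536/729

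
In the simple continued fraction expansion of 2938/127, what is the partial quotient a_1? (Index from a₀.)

7

2938 = 23·127 + 17   →  a_0 = 23
127 = 7·17 + 8   →  a_1 = 7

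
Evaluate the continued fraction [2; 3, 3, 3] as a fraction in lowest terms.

Using pₖ = aₖpₖ₋₁ + pₖ₋₂ and qₖ = aₖqₖ₋₁ + qₖ₋₂:
  k=0: a=2, p=2, q=1
  k=1: a=3, p=7, q=3
  k=2: a=3, p=23, q=10
  k=3: a=3, p=76, q=33

76/33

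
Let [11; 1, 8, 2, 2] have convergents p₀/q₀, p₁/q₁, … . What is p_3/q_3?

Using pₖ = aₖpₖ₋₁ + pₖ₋₂, qₖ = aₖqₖ₋₁ + qₖ₋₂ (with p₋₁=1, p₋₂=0, q₋₁=0, q₋₂=1):
  k=0: a=11, p=11, q=1
  k=1: a=1, p=12, q=1
  k=2: a=8, p=107, q=9
  k=3: a=2, p=226, q=19

226/19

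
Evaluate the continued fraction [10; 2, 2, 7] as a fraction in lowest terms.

385/37

Fold from the inside: start with 7/1.
  2 + 1/7 = 15/7
  2 + 7/15 = 37/15
  10 + 15/37 = 385/37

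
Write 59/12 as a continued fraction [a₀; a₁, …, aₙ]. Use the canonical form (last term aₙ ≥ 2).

59 = 4×12 + 11
12 = 1×11 + 1
11 = 11×1 + 0  (stop)
So 59/12 = [4; 1, 11].

[4; 1, 11]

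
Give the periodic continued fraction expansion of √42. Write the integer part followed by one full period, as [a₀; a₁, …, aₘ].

a₀ = ⌊√42⌋ = 6.
With m₀=0, d₀=1 and mₖ₊₁ = dₖaₖ − mₖ, dₖ₊₁ = (n − mₖ₊₁²)/dₖ, aₖ₊₁ = ⌊(a₀+mₖ₊₁)/dₖ₊₁⌋:
  k=1: m=6, d=6, a=2
  k=2: m=6, d=1, a=12
d=1 and a=2a₀=12 at k=2, so the next step gives (m, d) = (6, 6) again — its k=1 value — and the period has length 2.

[6; 2, 12]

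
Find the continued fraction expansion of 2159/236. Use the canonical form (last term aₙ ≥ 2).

2159 = 9×236 + 35
236 = 6×35 + 26
35 = 1×26 + 9
26 = 2×9 + 8
9 = 1×8 + 1
8 = 8×1 + 0  (stop)
So 2159/236 = [9; 6, 1, 2, 1, 8].

[9; 6, 1, 2, 1, 8]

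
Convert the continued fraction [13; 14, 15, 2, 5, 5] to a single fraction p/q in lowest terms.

Fold from the inside: start with 5/1.
  5 + 1/5 = 26/5
  2 + 5/26 = 57/26
  15 + 26/57 = 881/57
  14 + 57/881 = 12391/881
  13 + 881/12391 = 161964/12391

161964/12391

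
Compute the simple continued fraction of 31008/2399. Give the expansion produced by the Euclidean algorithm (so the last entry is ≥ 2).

[12; 1, 12, 2, 2, 17, 2]

31008 = 12×2399 + 2220
2399 = 1×2220 + 179
2220 = 12×179 + 72
179 = 2×72 + 35
72 = 2×35 + 2
35 = 17×2 + 1
2 = 2×1 + 0  (stop)
So 31008/2399 = [12; 1, 12, 2, 2, 17, 2].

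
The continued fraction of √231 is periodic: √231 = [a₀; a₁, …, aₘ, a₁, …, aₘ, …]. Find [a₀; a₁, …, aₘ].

[15; 5, 30]

a₀ = ⌊√231⌋ = 15.
With m₀=0, d₀=1 and mₖ₊₁ = dₖaₖ − mₖ, dₖ₊₁ = (n − mₖ₊₁²)/dₖ, aₖ₊₁ = ⌊(a₀+mₖ₊₁)/dₖ₊₁⌋:
  k=1: m=15, d=6, a=5
  k=2: m=15, d=1, a=30
d=1 and a=2a₀=30 at k=2, so the next step gives (m, d) = (15, 6) again — its k=1 value — and the period has length 2.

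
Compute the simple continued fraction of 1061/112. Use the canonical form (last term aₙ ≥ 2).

1061 = 9×112 + 53
112 = 2×53 + 6
53 = 8×6 + 5
6 = 1×5 + 1
5 = 5×1 + 0  (stop)
So 1061/112 = [9; 2, 8, 1, 5].

[9; 2, 8, 1, 5]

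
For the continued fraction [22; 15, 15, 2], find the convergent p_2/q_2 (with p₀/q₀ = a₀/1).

4987/226

Using pₖ = aₖpₖ₋₁ + pₖ₋₂, qₖ = aₖqₖ₋₁ + qₖ₋₂ (with p₋₁=1, p₋₂=0, q₋₁=0, q₋₂=1):
  k=0: a=22, p=22, q=1
  k=1: a=15, p=331, q=15
  k=2: a=15, p=4987, q=226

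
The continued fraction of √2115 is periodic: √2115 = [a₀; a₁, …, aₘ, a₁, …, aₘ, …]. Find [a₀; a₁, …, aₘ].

[45; 1, 90]

a₀ = ⌊√2115⌋ = 45.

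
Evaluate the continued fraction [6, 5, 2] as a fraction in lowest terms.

68/11

Using pₖ = aₖpₖ₋₁ + pₖ₋₂ and qₖ = aₖqₖ₋₁ + qₖ₋₂:
  k=0: a=6, p=6, q=1
  k=1: a=5, p=31, q=5
  k=2: a=2, p=68, q=11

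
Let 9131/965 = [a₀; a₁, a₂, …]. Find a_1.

2

9131 = 9·965 + 446   →  a_0 = 9
965 = 2·446 + 73   →  a_1 = 2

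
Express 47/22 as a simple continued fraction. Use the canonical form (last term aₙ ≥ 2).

47 = 2×22 + 3
22 = 7×3 + 1
3 = 3×1 + 0  (stop)
So 47/22 = [2; 7, 3].

[2; 7, 3]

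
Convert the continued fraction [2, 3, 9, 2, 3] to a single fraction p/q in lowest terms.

476/205

Using pₖ = aₖpₖ₋₁ + pₖ₋₂ and qₖ = aₖqₖ₋₁ + qₖ₋₂:
  k=0: a=2, p=2, q=1
  k=1: a=3, p=7, q=3
  k=2: a=9, p=65, q=28
  k=3: a=2, p=137, q=59
  k=4: a=3, p=476, q=205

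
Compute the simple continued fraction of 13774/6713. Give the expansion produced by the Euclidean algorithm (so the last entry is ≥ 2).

[2; 19, 3, 2, 4, 11]

13774 = 2·6713 + 348
6713 = 19·348 + 101
348 = 3·101 + 45
101 = 2·45 + 11
45 = 4·11 + 1
11 = 11·1 + 0  (stop)
So 13774/6713 = [2; 19, 3, 2, 4, 11].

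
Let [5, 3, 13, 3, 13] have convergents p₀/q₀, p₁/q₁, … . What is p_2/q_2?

213/40

Using pₖ = aₖpₖ₋₁ + pₖ₋₂, qₖ = aₖqₖ₋₁ + qₖ₋₂ (with p₋₁=1, p₋₂=0, q₋₁=0, q₋₂=1):
  k=0: a=5, p=5, q=1
  k=1: a=3, p=16, q=3
  k=2: a=13, p=213, q=40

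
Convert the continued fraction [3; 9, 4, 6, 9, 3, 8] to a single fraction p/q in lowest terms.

Fold from the inside: start with 8/1.
  3 + 1/8 = 25/8
  9 + 8/25 = 233/25
  6 + 25/233 = 1423/233
  4 + 233/1423 = 5925/1423
  9 + 1423/5925 = 54748/5925
  3 + 5925/54748 = 170169/54748

170169/54748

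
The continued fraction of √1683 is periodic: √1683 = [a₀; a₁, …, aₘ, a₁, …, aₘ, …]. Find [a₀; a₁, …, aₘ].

a₀ = ⌊√1683⌋ = 41.
With m₀=0, d₀=1 and mₖ₊₁ = dₖaₖ − mₖ, dₖ₊₁ = (n − mₖ₊₁²)/dₖ, aₖ₊₁ = ⌊(a₀+mₖ₊₁)/dₖ₊₁⌋:
  k=1: m=41, d=2, a=41
  k=2: m=41, d=1, a=82
d=1 and a=2a₀=82 at k=2, so the next step gives (m, d) = (41, 2) again — its k=1 value — and the period has length 2.

[41; 41, 82]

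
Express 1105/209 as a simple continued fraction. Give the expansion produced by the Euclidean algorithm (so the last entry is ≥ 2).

1105 = 5·209 + 60
209 = 3·60 + 29
60 = 2·29 + 2
29 = 14·2 + 1
2 = 2·1 + 0  (stop)
So 1105/209 = [5; 3, 2, 14, 2].

[5; 3, 2, 14, 2]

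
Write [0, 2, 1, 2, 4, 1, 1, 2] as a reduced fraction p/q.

74/199

Fold from the inside: start with 2/1.
  1 + 1/2 = 3/2
  1 + 2/3 = 5/3
  4 + 3/5 = 23/5
  2 + 5/23 = 51/23
  1 + 23/51 = 74/51
  2 + 51/74 = 199/74
  0 + 74/199 = 74/199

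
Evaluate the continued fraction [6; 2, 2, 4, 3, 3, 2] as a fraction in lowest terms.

Using pₖ = aₖpₖ₋₁ + pₖ₋₂ and qₖ = aₖqₖ₋₁ + qₖ₋₂:
  k=0: a=6, p=6, q=1
  k=1: a=2, p=13, q=2
  k=2: a=2, p=32, q=5
  k=3: a=4, p=141, q=22
  k=4: a=3, p=455, q=71
  k=5: a=3, p=1506, q=235
  k=6: a=2, p=3467, q=541

3467/541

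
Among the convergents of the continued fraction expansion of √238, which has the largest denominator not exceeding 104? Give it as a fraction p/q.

√238 = [15; 2, 2, 1, 14, 1, 2, 2, 30, …] (period length 8).
Convergents:
  p_0/q_0 = 15/1
  p_1/q_1 = 31/2
  p_2/q_2 = 77/5
  p_3/q_3 = 108/7
  p_4/q_4 = 1589/103
  p_5/q_5 = 1697/110
q_4 = 103 ≤ 104 < 110 = q_5, so the answer is 1589/103.

1589/103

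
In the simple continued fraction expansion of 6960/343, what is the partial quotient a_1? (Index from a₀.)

3

6960 = 20·343 + 100   →  a_0 = 20
343 = 3·100 + 43   →  a_1 = 3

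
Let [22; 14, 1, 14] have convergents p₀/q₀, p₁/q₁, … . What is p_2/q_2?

Using pₖ = aₖpₖ₋₁ + pₖ₋₂, qₖ = aₖqₖ₋₁ + qₖ₋₂ (with p₋₁=1, p₋₂=0, q₋₁=0, q₋₂=1):
  k=0: a=22, p=22, q=1
  k=1: a=14, p=309, q=14
  k=2: a=1, p=331, q=15

331/15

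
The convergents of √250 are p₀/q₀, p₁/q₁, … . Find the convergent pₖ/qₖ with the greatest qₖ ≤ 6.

√250 = [15; 1, 4, 3, 3, 4, 1, 30, …] (period length 7).
Convergents:
  p_0/q_0 = 15/1
  p_1/q_1 = 16/1
  p_2/q_2 = 79/5
  p_3/q_3 = 253/16
q_2 = 5 ≤ 6 < 16 = q_3, so the answer is 79/5.

79/5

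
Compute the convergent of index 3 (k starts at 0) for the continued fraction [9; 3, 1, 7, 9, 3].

287/31

Using pₖ = aₖpₖ₋₁ + pₖ₋₂, qₖ = aₖqₖ₋₁ + qₖ₋₂ (with p₋₁=1, p₋₂=0, q₋₁=0, q₋₂=1):
  k=0: a=9, p=9, q=1
  k=1: a=3, p=28, q=3
  k=2: a=1, p=37, q=4
  k=3: a=7, p=287, q=31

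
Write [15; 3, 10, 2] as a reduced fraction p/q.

996/65

Fold from the inside: start with 2/1.
  10 + 1/2 = 21/2
  3 + 2/21 = 65/21
  15 + 21/65 = 996/65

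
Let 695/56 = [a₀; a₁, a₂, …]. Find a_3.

3

695 = 12·56 + 23   →  a_0 = 12
56 = 2·23 + 10   →  a_1 = 2
23 = 2·10 + 3   →  a_2 = 2
10 = 3·3 + 1   →  a_3 = 3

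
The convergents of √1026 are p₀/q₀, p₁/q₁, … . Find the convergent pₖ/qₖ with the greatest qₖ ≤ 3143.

√1026 = [32; 32, 64, …] (period length 2).
Convergents:
  p_0/q_0 = 32/1
  p_1/q_1 = 1025/32
  p_2/q_2 = 65632/2049
  p_3/q_3 = 2101249/65600
q_2 = 2049 ≤ 3143 < 65600 = q_3, so the answer is 65632/2049.

65632/2049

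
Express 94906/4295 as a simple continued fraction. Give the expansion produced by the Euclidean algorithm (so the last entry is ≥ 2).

[22; 10, 3, 12, 3, 1, 2]

94906 = 22*4295 + 416
4295 = 10*416 + 135
416 = 3*135 + 11
135 = 12*11 + 3
11 = 3*3 + 2
3 = 1*2 + 1
2 = 2*1 + 0  (stop)
So 94906/4295 = [22; 10, 3, 12, 3, 1, 2].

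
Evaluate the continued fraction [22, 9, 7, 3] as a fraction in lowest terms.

Using pₖ = aₖpₖ₋₁ + pₖ₋₂ and qₖ = aₖqₖ₋₁ + qₖ₋₂:
  k=0: a=22, p=22, q=1
  k=1: a=9, p=199, q=9
  k=2: a=7, p=1415, q=64
  k=3: a=3, p=4444, q=201

4444/201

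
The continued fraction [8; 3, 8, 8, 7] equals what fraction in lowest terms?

Fold from the inside: start with 7/1.
  8 + 1/7 = 57/7
  8 + 7/57 = 463/57
  3 + 57/463 = 1446/463
  8 + 463/1446 = 12031/1446

12031/1446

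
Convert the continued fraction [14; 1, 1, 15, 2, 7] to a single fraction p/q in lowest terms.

6953/479

Fold from the inside: start with 7/1.
  2 + 1/7 = 15/7
  15 + 7/15 = 232/15
  1 + 15/232 = 247/232
  1 + 232/247 = 479/247
  14 + 247/479 = 6953/479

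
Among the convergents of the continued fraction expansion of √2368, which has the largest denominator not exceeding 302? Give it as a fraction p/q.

10657/219

√2368 = [48; 1, 1, 1, 23, 1, 1, 1, 96, …] (period length 8).
Convergents:
  p_0/q_0 = 48/1
  p_1/q_1 = 49/1
  p_2/q_2 = 97/2
  p_3/q_3 = 146/3
  p_4/q_4 = 3455/71
  p_5/q_5 = 3601/74
  p_6/q_6 = 7056/145
  p_7/q_7 = 10657/219
  p_8/q_8 = 1030128/21169
q_7 = 219 ≤ 302 < 21169 = q_8, so the answer is 10657/219.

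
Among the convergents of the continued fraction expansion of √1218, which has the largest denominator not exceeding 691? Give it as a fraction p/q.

24046/689

√1218 = [34; 1, 8, 1, 68, …] (period length 4).
Convergents:
  p_0/q_0 = 34/1
  p_1/q_1 = 35/1
  p_2/q_2 = 314/9
  p_3/q_3 = 349/10
  p_4/q_4 = 24046/689
  p_5/q_5 = 24395/699
q_4 = 689 ≤ 691 < 699 = q_5, so the answer is 24046/689.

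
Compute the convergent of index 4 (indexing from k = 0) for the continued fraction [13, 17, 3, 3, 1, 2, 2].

2938/225

Using pₖ = aₖpₖ₋₁ + pₖ₋₂, qₖ = aₖqₖ₋₁ + qₖ₋₂ (with p₋₁=1, p₋₂=0, q₋₁=0, q₋₂=1):
  k=0: a=13, p=13, q=1
  k=1: a=17, p=222, q=17
  k=2: a=3, p=679, q=52
  k=3: a=3, p=2259, q=173
  k=4: a=1, p=2938, q=225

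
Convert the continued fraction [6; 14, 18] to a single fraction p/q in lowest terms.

Fold from the inside: start with 18/1.
  14 + 1/18 = 253/18
  6 + 18/253 = 1536/253

1536/253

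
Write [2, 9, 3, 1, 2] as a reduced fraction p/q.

215/102

Fold from the inside: start with 2/1.
  1 + 1/2 = 3/2
  3 + 2/3 = 11/3
  9 + 3/11 = 102/11
  2 + 11/102 = 215/102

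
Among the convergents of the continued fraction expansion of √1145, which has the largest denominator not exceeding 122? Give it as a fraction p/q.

1252/37

√1145 = [33; 1, 5, 5, 1, 66, …] (period length 5).
Convergents:
  p_0/q_0 = 33/1
  p_1/q_1 = 34/1
  p_2/q_2 = 203/6
  p_3/q_3 = 1049/31
  p_4/q_4 = 1252/37
  p_5/q_5 = 83681/2473
q_4 = 37 ≤ 122 < 2473 = q_5, so the answer is 1252/37.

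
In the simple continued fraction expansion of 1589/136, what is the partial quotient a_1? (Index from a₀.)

1

1589 = 11·136 + 93   →  a_0 = 11
136 = 1·93 + 43   →  a_1 = 1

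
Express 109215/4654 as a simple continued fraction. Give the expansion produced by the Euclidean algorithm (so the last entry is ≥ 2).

[23; 2, 7, 18, 8, 2]

109215 = 23·4654 + 2173
4654 = 2·2173 + 308
2173 = 7·308 + 17
308 = 18·17 + 2
17 = 8·2 + 1
2 = 2·1 + 0  (stop)
So 109215/4654 = [23; 2, 7, 18, 8, 2].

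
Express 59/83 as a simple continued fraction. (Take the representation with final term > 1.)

59 = 0*83 + 59
83 = 1*59 + 24
59 = 2*24 + 11
24 = 2*11 + 2
11 = 5*2 + 1
2 = 2*1 + 0  (stop)
So 59/83 = [0; 1, 2, 2, 5, 2].

[0; 1, 2, 2, 5, 2]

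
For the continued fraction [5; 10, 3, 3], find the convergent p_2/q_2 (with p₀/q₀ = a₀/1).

158/31

Using pₖ = aₖpₖ₋₁ + pₖ₋₂, qₖ = aₖqₖ₋₁ + qₖ₋₂ (with p₋₁=1, p₋₂=0, q₋₁=0, q₋₂=1):
  k=0: a=5, p=5, q=1
  k=1: a=10, p=51, q=10
  k=2: a=3, p=158, q=31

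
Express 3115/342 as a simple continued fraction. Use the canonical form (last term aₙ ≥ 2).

[9; 9, 4, 9]

3115 = 9*342 + 37
342 = 9*37 + 9
37 = 4*9 + 1
9 = 9*1 + 0  (stop)
So 3115/342 = [9; 9, 4, 9].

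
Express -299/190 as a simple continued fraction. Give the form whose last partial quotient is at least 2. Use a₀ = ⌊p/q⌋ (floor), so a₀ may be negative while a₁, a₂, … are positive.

[-2; 2, 2, 1, 8, 3]

-299 = -2·190 + 81
190 = 2·81 + 28
81 = 2·28 + 25
28 = 1·25 + 3
25 = 8·3 + 1
3 = 3·1 + 0  (stop)
So -299/190 = [-2; 2, 2, 1, 8, 3].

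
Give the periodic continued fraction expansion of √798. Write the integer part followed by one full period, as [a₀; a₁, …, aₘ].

a₀ = ⌊√798⌋ = 28.

[28; 4, 56]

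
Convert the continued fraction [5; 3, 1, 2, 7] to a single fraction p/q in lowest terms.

Using pₖ = aₖpₖ₋₁ + pₖ₋₂ and qₖ = aₖqₖ₋₁ + qₖ₋₂:
  k=0: a=5, p=5, q=1
  k=1: a=3, p=16, q=3
  k=2: a=1, p=21, q=4
  k=3: a=2, p=58, q=11
  k=4: a=7, p=427, q=81

427/81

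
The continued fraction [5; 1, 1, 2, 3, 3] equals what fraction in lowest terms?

Using pₖ = aₖpₖ₋₁ + pₖ₋₂ and qₖ = aₖqₖ₋₁ + qₖ₋₂:
  k=0: a=5, p=5, q=1
  k=1: a=1, p=6, q=1
  k=2: a=1, p=11, q=2
  k=3: a=2, p=28, q=5
  k=4: a=3, p=95, q=17
  k=5: a=3, p=313, q=56

313/56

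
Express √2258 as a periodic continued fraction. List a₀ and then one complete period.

[47; 1, 1, 13, 13, 1, 1, 94]

a₀ = ⌊√2258⌋ = 47.
With m₀=0, d₀=1 and mₖ₊₁ = dₖaₖ − mₖ, dₖ₊₁ = (n − mₖ₊₁²)/dₖ, aₖ₊₁ = ⌊(a₀+mₖ₊₁)/dₖ₊₁⌋:
  k=1: m=47, d=49, a=1
  k=2: m=2, d=46, a=1
  k=3: m=44, d=7, a=13
  k=4: m=47, d=7, a=13
  k=5: m=44, d=46, a=1
  k=6: m=2, d=49, a=1
  k=7: m=47, d=1, a=94
d=1 and a=2a₀=94 at k=7, so the next step gives (m, d) = (47, 49) again — its k=1 value — and the period has length 7.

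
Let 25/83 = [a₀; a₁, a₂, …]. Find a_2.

25 = 0·83 + 25   →  a_0 = 0
83 = 3·25 + 8   →  a_1 = 3
25 = 3·8 + 1   →  a_2 = 3

3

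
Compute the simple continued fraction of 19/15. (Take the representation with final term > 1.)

[1; 3, 1, 3]

19 = 1*15 + 4
15 = 3*4 + 3
4 = 1*3 + 1
3 = 3*1 + 0  (stop)
So 19/15 = [1; 3, 1, 3].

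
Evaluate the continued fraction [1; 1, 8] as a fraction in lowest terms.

Using pₖ = aₖpₖ₋₁ + pₖ₋₂ and qₖ = aₖqₖ₋₁ + qₖ₋₂:
  k=0: a=1, p=1, q=1
  k=1: a=1, p=2, q=1
  k=2: a=8, p=17, q=9

17/9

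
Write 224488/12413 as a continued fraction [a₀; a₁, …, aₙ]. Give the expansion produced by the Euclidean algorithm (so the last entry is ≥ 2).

224488 = 18*12413 + 1054
12413 = 11*1054 + 819
1054 = 1*819 + 235
819 = 3*235 + 114
235 = 2*114 + 7
114 = 16*7 + 2
7 = 3*2 + 1
2 = 2*1 + 0  (stop)
So 224488/12413 = [18; 11, 1, 3, 2, 16, 3, 2].

[18; 11, 1, 3, 2, 16, 3, 2]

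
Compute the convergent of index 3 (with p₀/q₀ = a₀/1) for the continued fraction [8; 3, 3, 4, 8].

357/43

Using pₖ = aₖpₖ₋₁ + pₖ₋₂, qₖ = aₖqₖ₋₁ + qₖ₋₂ (with p₋₁=1, p₋₂=0, q₋₁=0, q₋₂=1):
  k=0: a=8, p=8, q=1
  k=1: a=3, p=25, q=3
  k=2: a=3, p=83, q=10
  k=3: a=4, p=357, q=43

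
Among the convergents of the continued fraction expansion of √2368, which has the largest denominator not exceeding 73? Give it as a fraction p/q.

√2368 = [48; 1, 1, 1, 23, 1, 1, 1, 96, …] (period length 8).
Convergents:
  p_0/q_0 = 48/1
  p_1/q_1 = 49/1
  p_2/q_2 = 97/2
  p_3/q_3 = 146/3
  p_4/q_4 = 3455/71
  p_5/q_5 = 3601/74
q_4 = 71 ≤ 73 < 74 = q_5, so the answer is 3455/71.

3455/71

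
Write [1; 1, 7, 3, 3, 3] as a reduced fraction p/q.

Using pₖ = aₖpₖ₋₁ + pₖ₋₂ and qₖ = aₖqₖ₋₁ + qₖ₋₂:
  k=0: a=1, p=1, q=1
  k=1: a=1, p=2, q=1
  k=2: a=7, p=15, q=8
  k=3: a=3, p=47, q=25
  k=4: a=3, p=156, q=83
  k=5: a=3, p=515, q=274

515/274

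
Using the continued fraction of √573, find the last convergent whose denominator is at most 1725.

18360/767

√573 = [23; 1, 14, 1, 46, …] (period length 4).
Convergents:
  p_0/q_0 = 23/1
  p_1/q_1 = 24/1
  p_2/q_2 = 359/15
  p_3/q_3 = 383/16
  p_4/q_4 = 17977/751
  p_5/q_5 = 18360/767
  p_6/q_6 = 275017/11489
q_5 = 767 ≤ 1725 < 11489 = q_6, so the answer is 18360/767.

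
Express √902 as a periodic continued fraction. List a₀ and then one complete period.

a₀ = ⌊√902⌋ = 30.

[30; 30, 60]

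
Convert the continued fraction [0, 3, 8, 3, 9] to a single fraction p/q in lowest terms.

233/727

Using pₖ = aₖpₖ₋₁ + pₖ₋₂ and qₖ = aₖqₖ₋₁ + qₖ₋₂:
  k=0: a=0, p=0, q=1
  k=1: a=3, p=1, q=3
  k=2: a=8, p=8, q=25
  k=3: a=3, p=25, q=78
  k=4: a=9, p=233, q=727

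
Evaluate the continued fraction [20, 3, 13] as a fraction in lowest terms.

Using pₖ = aₖpₖ₋₁ + pₖ₋₂ and qₖ = aₖqₖ₋₁ + qₖ₋₂:
  k=0: a=20, p=20, q=1
  k=1: a=3, p=61, q=3
  k=2: a=13, p=813, q=40

813/40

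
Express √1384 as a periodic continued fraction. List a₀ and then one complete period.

[37; 4, 1, 17, 1, 4, 74]

a₀ = ⌊√1384⌋ = 37.
With m₀=0, d₀=1 and mₖ₊₁ = dₖaₖ − mₖ, dₖ₊₁ = (n − mₖ₊₁²)/dₖ, aₖ₊₁ = ⌊(a₀+mₖ₊₁)/dₖ₊₁⌋:
  k=1: m=37, d=15, a=4
  k=2: m=23, d=57, a=1
  k=3: m=34, d=4, a=17
  k=4: m=34, d=57, a=1
  k=5: m=23, d=15, a=4
  k=6: m=37, d=1, a=74
d=1 and a=2a₀=74 at k=6, so the next step gives (m, d) = (37, 15) again — its k=1 value — and the period has length 6.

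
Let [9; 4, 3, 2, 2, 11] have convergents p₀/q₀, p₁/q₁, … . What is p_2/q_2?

120/13

Using pₖ = aₖpₖ₋₁ + pₖ₋₂, qₖ = aₖqₖ₋₁ + qₖ₋₂ (with p₋₁=1, p₋₂=0, q₋₁=0, q₋₂=1):
  k=0: a=9, p=9, q=1
  k=1: a=4, p=37, q=4
  k=2: a=3, p=120, q=13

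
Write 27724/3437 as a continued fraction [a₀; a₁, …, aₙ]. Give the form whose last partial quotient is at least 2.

27724 = 8·3437 + 228
3437 = 15·228 + 17
228 = 13·17 + 7
17 = 2·7 + 3
7 = 2·3 + 1
3 = 3·1 + 0  (stop)
So 27724/3437 = [8; 15, 13, 2, 2, 3].

[8; 15, 13, 2, 2, 3]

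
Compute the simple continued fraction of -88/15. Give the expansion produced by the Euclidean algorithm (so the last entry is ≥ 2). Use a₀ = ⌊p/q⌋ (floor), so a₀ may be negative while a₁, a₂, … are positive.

[-6; 7, 2]

-88 = -6·15 + 2
15 = 7·2 + 1
2 = 2·1 + 0  (stop)
So -88/15 = [-6; 7, 2].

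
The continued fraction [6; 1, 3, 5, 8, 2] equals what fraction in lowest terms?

Using pₖ = aₖpₖ₋₁ + pₖ₋₂ and qₖ = aₖqₖ₋₁ + qₖ₋₂:
  k=0: a=6, p=6, q=1
  k=1: a=1, p=7, q=1
  k=2: a=3, p=27, q=4
  k=3: a=5, p=142, q=21
  k=4: a=8, p=1163, q=172
  k=5: a=2, p=2468, q=365

2468/365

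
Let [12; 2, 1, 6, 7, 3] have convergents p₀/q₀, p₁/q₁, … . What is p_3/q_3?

Using pₖ = aₖpₖ₋₁ + pₖ₋₂, qₖ = aₖqₖ₋₁ + qₖ₋₂ (with p₋₁=1, p₋₂=0, q₋₁=0, q₋₂=1):
  k=0: a=12, p=12, q=1
  k=1: a=2, p=25, q=2
  k=2: a=1, p=37, q=3
  k=3: a=6, p=247, q=20

247/20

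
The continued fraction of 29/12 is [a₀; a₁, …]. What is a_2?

2

29 = 2·12 + 5   →  a_0 = 2
12 = 2·5 + 2   →  a_1 = 2
5 = 2·2 + 1   →  a_2 = 2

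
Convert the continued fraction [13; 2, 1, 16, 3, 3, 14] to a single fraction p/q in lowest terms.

Fold from the inside: start with 14/1.
  3 + 1/14 = 43/14
  3 + 14/43 = 143/43
  16 + 43/143 = 2331/143
  1 + 143/2331 = 2474/2331
  2 + 2331/2474 = 7279/2474
  13 + 2474/7279 = 97101/7279

97101/7279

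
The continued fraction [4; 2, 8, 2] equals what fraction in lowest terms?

Using pₖ = aₖpₖ₋₁ + pₖ₋₂ and qₖ = aₖqₖ₋₁ + qₖ₋₂:
  k=0: a=4, p=4, q=1
  k=1: a=2, p=9, q=2
  k=2: a=8, p=76, q=17
  k=3: a=2, p=161, q=36

161/36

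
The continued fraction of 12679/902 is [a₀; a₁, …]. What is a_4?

12679 = 14·902 + 51   →  a_0 = 14
902 = 17·51 + 35   →  a_1 = 17
51 = 1·35 + 16   →  a_2 = 1
35 = 2·16 + 3   →  a_3 = 2
16 = 5·3 + 1   →  a_4 = 5

5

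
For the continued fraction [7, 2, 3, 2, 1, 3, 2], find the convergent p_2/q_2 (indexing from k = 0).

52/7

Using pₖ = aₖpₖ₋₁ + pₖ₋₂, qₖ = aₖqₖ₋₁ + qₖ₋₂ (with p₋₁=1, p₋₂=0, q₋₁=0, q₋₂=1):
  k=0: a=7, p=7, q=1
  k=1: a=2, p=15, q=2
  k=2: a=3, p=52, q=7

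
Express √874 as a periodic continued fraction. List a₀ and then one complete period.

[29; 1, 1, 3, 2, 3, 1, 1, 58]

a₀ = ⌊√874⌋ = 29.
With m₀=0, d₀=1 and mₖ₊₁ = dₖaₖ − mₖ, dₖ₊₁ = (n − mₖ₊₁²)/dₖ, aₖ₊₁ = ⌊(a₀+mₖ₊₁)/dₖ₊₁⌋:
  k=1: m=29, d=33, a=1
  k=2: m=4, d=26, a=1
  k=3: m=22, d=15, a=3
  k=4: m=23, d=23, a=2
  k=5: m=23, d=15, a=3
  k=6: m=22, d=26, a=1
  k=7: m=4, d=33, a=1
  k=8: m=29, d=1, a=58
d=1 and a=2a₀=58 at k=8, so the next step gives (m, d) = (29, 33) again — its k=1 value — and the period has length 8.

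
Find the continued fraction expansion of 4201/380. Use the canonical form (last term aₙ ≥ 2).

4201 = 11*380 + 21
380 = 18*21 + 2
21 = 10*2 + 1
2 = 2*1 + 0  (stop)
So 4201/380 = [11; 18, 10, 2].

[11; 18, 10, 2]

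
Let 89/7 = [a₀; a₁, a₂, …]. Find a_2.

2

89 = 12·7 + 5   →  a_0 = 12
7 = 1·5 + 2   →  a_1 = 1
5 = 2·2 + 1   →  a_2 = 2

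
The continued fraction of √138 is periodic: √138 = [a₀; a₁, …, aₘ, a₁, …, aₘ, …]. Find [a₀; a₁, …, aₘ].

[11; 1, 2, 1, 22]

a₀ = ⌊√138⌋ = 11.
With m₀=0, d₀=1 and mₖ₊₁ = dₖaₖ − mₖ, dₖ₊₁ = (n − mₖ₊₁²)/dₖ, aₖ₊₁ = ⌊(a₀+mₖ₊₁)/dₖ₊₁⌋:
  k=1: m=11, d=17, a=1
  k=2: m=6, d=6, a=2
  k=3: m=6, d=17, a=1
  k=4: m=11, d=1, a=22
d=1 and a=2a₀=22 at k=4, so the next step gives (m, d) = (11, 17) again — its k=1 value — and the period has length 4.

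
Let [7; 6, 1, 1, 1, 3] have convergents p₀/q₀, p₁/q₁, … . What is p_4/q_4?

Using pₖ = aₖpₖ₋₁ + pₖ₋₂, qₖ = aₖqₖ₋₁ + qₖ₋₂ (with p₋₁=1, p₋₂=0, q₋₁=0, q₋₂=1):
  k=0: a=7, p=7, q=1
  k=1: a=6, p=43, q=6
  k=2: a=1, p=50, q=7
  k=3: a=1, p=93, q=13
  k=4: a=1, p=143, q=20

143/20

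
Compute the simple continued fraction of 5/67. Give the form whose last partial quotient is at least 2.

5 = 0·67 + 5
67 = 13·5 + 2
5 = 2·2 + 1
2 = 2·1 + 0  (stop)
So 5/67 = [0; 13, 2, 2].

[0; 13, 2, 2]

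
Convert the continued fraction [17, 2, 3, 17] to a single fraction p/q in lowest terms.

2109/121

Using pₖ = aₖpₖ₋₁ + pₖ₋₂ and qₖ = aₖqₖ₋₁ + qₖ₋₂:
  k=0: a=17, p=17, q=1
  k=1: a=2, p=35, q=2
  k=2: a=3, p=122, q=7
  k=3: a=17, p=2109, q=121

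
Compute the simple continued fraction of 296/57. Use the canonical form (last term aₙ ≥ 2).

296 = 5*57 + 11
57 = 5*11 + 2
11 = 5*2 + 1
2 = 2*1 + 0  (stop)
So 296/57 = [5; 5, 5, 2].

[5; 5, 5, 2]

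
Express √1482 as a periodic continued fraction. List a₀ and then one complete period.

a₀ = ⌊√1482⌋ = 38.

[38; 2, 76]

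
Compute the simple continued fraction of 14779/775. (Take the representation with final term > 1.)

14779 = 19*775 + 54
775 = 14*54 + 19
54 = 2*19 + 16
19 = 1*16 + 3
16 = 5*3 + 1
3 = 3*1 + 0  (stop)
So 14779/775 = [19; 14, 2, 1, 5, 3].

[19; 14, 2, 1, 5, 3]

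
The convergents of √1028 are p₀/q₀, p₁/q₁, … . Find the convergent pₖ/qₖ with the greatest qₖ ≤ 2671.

√1028 = [32; 16, 64, …] (period length 2).
Convergents:
  p_0/q_0 = 32/1
  p_1/q_1 = 513/16
  p_2/q_2 = 32864/1025
  p_3/q_3 = 526337/16416
q_2 = 1025 ≤ 2671 < 16416 = q_3, so the answer is 32864/1025.

32864/1025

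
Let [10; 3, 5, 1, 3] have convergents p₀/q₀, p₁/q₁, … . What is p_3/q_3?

Using pₖ = aₖpₖ₋₁ + pₖ₋₂, qₖ = aₖqₖ₋₁ + qₖ₋₂ (with p₋₁=1, p₋₂=0, q₋₁=0, q₋₂=1):
  k=0: a=10, p=10, q=1
  k=1: a=3, p=31, q=3
  k=2: a=5, p=165, q=16
  k=3: a=1, p=196, q=19

196/19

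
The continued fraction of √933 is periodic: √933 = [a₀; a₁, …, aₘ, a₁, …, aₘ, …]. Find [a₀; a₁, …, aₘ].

[30; 1, 1, 5, 20, 5, 1, 1, 60]

a₀ = ⌊√933⌋ = 30.
With m₀=0, d₀=1 and mₖ₊₁ = dₖaₖ − mₖ, dₖ₊₁ = (n − mₖ₊₁²)/dₖ, aₖ₊₁ = ⌊(a₀+mₖ₊₁)/dₖ₊₁⌋:
  k=1: m=30, d=33, a=1
  k=2: m=3, d=28, a=1
  k=3: m=25, d=11, a=5
  k=4: m=30, d=3, a=20
  k=5: m=30, d=11, a=5
  k=6: m=25, d=28, a=1
  k=7: m=3, d=33, a=1
  k=8: m=30, d=1, a=60
d=1 and a=2a₀=60 at k=8, so the next step gives (m, d) = (30, 33) again — its k=1 value — and the period has length 8.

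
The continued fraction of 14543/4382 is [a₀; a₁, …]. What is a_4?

5

14543 = 3·4382 + 1397   →  a_0 = 3
4382 = 3·1397 + 191   →  a_1 = 3
1397 = 7·191 + 60   →  a_2 = 7
191 = 3·60 + 11   →  a_3 = 3
60 = 5·11 + 5   →  a_4 = 5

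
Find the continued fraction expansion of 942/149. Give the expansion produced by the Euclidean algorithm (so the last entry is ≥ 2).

942 = 6×149 + 48
149 = 3×48 + 5
48 = 9×5 + 3
5 = 1×3 + 2
3 = 1×2 + 1
2 = 2×1 + 0  (stop)
So 942/149 = [6; 3, 9, 1, 1, 2].

[6; 3, 9, 1, 1, 2]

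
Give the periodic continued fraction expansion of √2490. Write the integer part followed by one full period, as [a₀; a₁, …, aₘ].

a₀ = ⌊√2490⌋ = 49.

[49; 1, 8, 1, 98]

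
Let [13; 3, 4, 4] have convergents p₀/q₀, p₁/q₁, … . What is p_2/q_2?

Using pₖ = aₖpₖ₋₁ + pₖ₋₂, qₖ = aₖqₖ₋₁ + qₖ₋₂ (with p₋₁=1, p₋₂=0, q₋₁=0, q₋₂=1):
  k=0: a=13, p=13, q=1
  k=1: a=3, p=40, q=3
  k=2: a=4, p=173, q=13

173/13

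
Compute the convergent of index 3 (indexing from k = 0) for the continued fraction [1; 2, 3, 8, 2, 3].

83/58

Using pₖ = aₖpₖ₋₁ + pₖ₋₂, qₖ = aₖqₖ₋₁ + qₖ₋₂ (with p₋₁=1, p₋₂=0, q₋₁=0, q₋₂=1):
  k=0: a=1, p=1, q=1
  k=1: a=2, p=3, q=2
  k=2: a=3, p=10, q=7
  k=3: a=8, p=83, q=58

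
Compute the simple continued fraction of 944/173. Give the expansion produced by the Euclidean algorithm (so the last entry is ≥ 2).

944 = 5*173 + 79
173 = 2*79 + 15
79 = 5*15 + 4
15 = 3*4 + 3
4 = 1*3 + 1
3 = 3*1 + 0  (stop)
So 944/173 = [5; 2, 5, 3, 1, 3].

[5; 2, 5, 3, 1, 3]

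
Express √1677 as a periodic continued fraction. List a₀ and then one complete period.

[40; 1, 19, 2, 19, 1, 80]

a₀ = ⌊√1677⌋ = 40.
With m₀=0, d₀=1 and mₖ₊₁ = dₖaₖ − mₖ, dₖ₊₁ = (n − mₖ₊₁²)/dₖ, aₖ₊₁ = ⌊(a₀+mₖ₊₁)/dₖ₊₁⌋:
  k=1: m=40, d=77, a=1
  k=2: m=37, d=4, a=19
  k=3: m=39, d=39, a=2
  k=4: m=39, d=4, a=19
  k=5: m=37, d=77, a=1
  k=6: m=40, d=1, a=80
d=1 and a=2a₀=80 at k=6, so the next step gives (m, d) = (40, 77) again — its k=1 value — and the period has length 6.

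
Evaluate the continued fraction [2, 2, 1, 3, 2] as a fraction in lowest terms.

Fold from the inside: start with 2/1.
  3 + 1/2 = 7/2
  1 + 2/7 = 9/7
  2 + 7/9 = 25/9
  2 + 9/25 = 59/25

59/25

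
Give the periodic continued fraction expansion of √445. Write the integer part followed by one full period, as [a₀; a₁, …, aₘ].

[21; 10, 1, 1, 10, 42]

a₀ = ⌊√445⌋ = 21.
With m₀=0, d₀=1 and mₖ₊₁ = dₖaₖ − mₖ, dₖ₊₁ = (n − mₖ₊₁²)/dₖ, aₖ₊₁ = ⌊(a₀+mₖ₊₁)/dₖ₊₁⌋:
  k=1: m=21, d=4, a=10
  k=2: m=19, d=21, a=1
  k=3: m=2, d=21, a=1
  k=4: m=19, d=4, a=10
  k=5: m=21, d=1, a=42
d=1 and a=2a₀=42 at k=5, so the next step gives (m, d) = (21, 4) again — its k=1 value — and the period has length 5.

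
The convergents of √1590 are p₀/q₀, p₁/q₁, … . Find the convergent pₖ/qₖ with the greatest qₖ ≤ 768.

√1590 = [39; 1, 6, 1, 78, …] (period length 4).
Convergents:
  p_0/q_0 = 39/1
  p_1/q_1 = 40/1
  p_2/q_2 = 279/7
  p_3/q_3 = 319/8
  p_4/q_4 = 25161/631
  p_5/q_5 = 25480/639
  p_6/q_6 = 178041/4465
q_5 = 639 ≤ 768 < 4465 = q_6, so the answer is 25480/639.

25480/639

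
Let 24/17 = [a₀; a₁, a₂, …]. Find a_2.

2

24 = 1·17 + 7   →  a_0 = 1
17 = 2·7 + 3   →  a_1 = 2
7 = 2·3 + 1   →  a_2 = 2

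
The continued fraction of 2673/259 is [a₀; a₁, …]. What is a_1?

3

2673 = 10·259 + 83   →  a_0 = 10
259 = 3·83 + 10   →  a_1 = 3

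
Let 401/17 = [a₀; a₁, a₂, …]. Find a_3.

2

401 = 23·17 + 10   →  a_0 = 23
17 = 1·10 + 7   →  a_1 = 1
10 = 1·7 + 3   →  a_2 = 1
7 = 2·3 + 1   →  a_3 = 2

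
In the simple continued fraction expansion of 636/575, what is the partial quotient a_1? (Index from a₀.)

9

636 = 1·575 + 61   →  a_0 = 1
575 = 9·61 + 26   →  a_1 = 9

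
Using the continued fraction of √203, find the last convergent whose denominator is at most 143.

1610/113

√203 = [14; 4, 28, …] (period length 2).
Convergents:
  p_0/q_0 = 14/1
  p_1/q_1 = 57/4
  p_2/q_2 = 1610/113
  p_3/q_3 = 6497/456
q_2 = 113 ≤ 143 < 456 = q_3, so the answer is 1610/113.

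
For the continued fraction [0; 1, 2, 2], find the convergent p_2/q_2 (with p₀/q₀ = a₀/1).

2/3

Using pₖ = aₖpₖ₋₁ + pₖ₋₂, qₖ = aₖqₖ₋₁ + qₖ₋₂ (with p₋₁=1, p₋₂=0, q₋₁=0, q₋₂=1):
  k=0: a=0, p=0, q=1
  k=1: a=1, p=1, q=1
  k=2: a=2, p=2, q=3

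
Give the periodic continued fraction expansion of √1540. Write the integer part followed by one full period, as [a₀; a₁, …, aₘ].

a₀ = ⌊√1540⌋ = 39.
With m₀=0, d₀=1 and mₖ₊₁ = dₖaₖ − mₖ, dₖ₊₁ = (n − mₖ₊₁²)/dₖ, aₖ₊₁ = ⌊(a₀+mₖ₊₁)/dₖ₊₁⌋:
  k=1: m=39, d=19, a=4
  k=2: m=37, d=9, a=8
  k=3: m=35, d=35, a=2
  k=4: m=35, d=9, a=8
  k=5: m=37, d=19, a=4
  k=6: m=39, d=1, a=78
d=1 and a=2a₀=78 at k=6, so the next step gives (m, d) = (39, 19) again — its k=1 value — and the period has length 6.

[39; 4, 8, 2, 8, 4, 78]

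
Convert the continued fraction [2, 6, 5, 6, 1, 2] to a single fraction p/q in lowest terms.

1379/638

Using pₖ = aₖpₖ₋₁ + pₖ₋₂ and qₖ = aₖqₖ₋₁ + qₖ₋₂:
  k=0: a=2, p=2, q=1
  k=1: a=6, p=13, q=6
  k=2: a=5, p=67, q=31
  k=3: a=6, p=415, q=192
  k=4: a=1, p=482, q=223
  k=5: a=2, p=1379, q=638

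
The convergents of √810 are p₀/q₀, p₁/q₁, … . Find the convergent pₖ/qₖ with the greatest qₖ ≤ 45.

√810 = [28; 2, 5, 1, 4, 1, 5, 2, 56, …] (period length 8).
Convergents:
  p_0/q_0 = 28/1
  p_1/q_1 = 57/2
  p_2/q_2 = 313/11
  p_3/q_3 = 370/13
  p_4/q_4 = 1793/63
q_3 = 13 ≤ 45 < 63 = q_4, so the answer is 370/13.

370/13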